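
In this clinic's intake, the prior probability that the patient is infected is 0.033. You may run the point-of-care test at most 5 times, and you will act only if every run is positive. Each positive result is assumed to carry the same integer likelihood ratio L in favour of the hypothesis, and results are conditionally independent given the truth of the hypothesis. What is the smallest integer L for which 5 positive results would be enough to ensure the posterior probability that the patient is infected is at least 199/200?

6

Prior odds = 0.033/0.967 = 33/967.
Target odds = 0.995/0.005 = 199.
Need L⁵ ≥ 199 ÷ (33/967) = 192433/33.
5⁵ = 3125 < 192433/33 ≤ 7776 = 6⁵, so L = 6.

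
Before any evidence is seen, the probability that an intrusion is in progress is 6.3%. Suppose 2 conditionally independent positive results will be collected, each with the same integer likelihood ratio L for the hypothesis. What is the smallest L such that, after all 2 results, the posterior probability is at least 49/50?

Prior odds = 0.063/0.937 = 63/937.
Target odds = 0.98/0.02 = 49.
Need L² ≥ 49 ÷ (63/937) = 6559/9.
26² = 676 < 6559/9 ≤ 729 = 27², so L = 27.

27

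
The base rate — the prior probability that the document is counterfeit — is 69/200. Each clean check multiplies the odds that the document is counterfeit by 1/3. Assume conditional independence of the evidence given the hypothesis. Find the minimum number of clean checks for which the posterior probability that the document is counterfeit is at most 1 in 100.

4

Prior odds: 0.345 ÷ 0.655 = 69/131.
Likelihood ratio per clean check = 1/3.
Target posterior odds = 0.01/0.99 = 1/99.
Require (1/3)ⁿ ≤ 1/99 ÷ (69/131) = 131/6831.
(1/3)³ = 1/27 is still above 131/6831 but (1/3)⁴ = 1/81 is at or below it, so n = 4.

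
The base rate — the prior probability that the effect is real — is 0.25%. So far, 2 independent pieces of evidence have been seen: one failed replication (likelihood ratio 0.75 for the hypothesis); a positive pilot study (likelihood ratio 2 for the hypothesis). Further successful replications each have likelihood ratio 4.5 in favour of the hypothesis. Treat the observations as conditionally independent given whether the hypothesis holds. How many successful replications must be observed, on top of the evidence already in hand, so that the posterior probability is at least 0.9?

6

Prior odds = 0.0025/0.9975 = 1/399.
Combined Bayes factor of the evidence already in hand = 0.75 × 2 = 1.5.
Odds after that evidence = (1/399) × 1.5 = 1/266.
Target odds = 0.9/0.1 = 9.
Need 4.5ⁿ ≥ 9 ÷ (1/266) = 2394.
4.5⁵ = 1845.28125 falls short of 2394 but 4.5⁶ = 8303.765625 reaches it, so n = 6.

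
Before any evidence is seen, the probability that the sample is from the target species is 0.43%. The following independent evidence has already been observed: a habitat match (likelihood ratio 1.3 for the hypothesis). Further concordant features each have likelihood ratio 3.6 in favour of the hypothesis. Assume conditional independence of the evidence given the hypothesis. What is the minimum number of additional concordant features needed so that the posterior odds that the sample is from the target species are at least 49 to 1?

Prior odds = 0.0043/0.9957 = 43/9957.
Bayes factor of the evidence already in hand = 1.3.
Odds after that evidence = (43/9957) × 1.3 = 559/99570.
Target odds = 49.
Need 3.6ⁿ ≥ 49 ÷ (559/99570) = 4878930/559.
3.6⁷ = 612220032/78125 falls short of 4878930/559 but 3.6⁸ ≈28211.1 reaches it, so n = 8.

8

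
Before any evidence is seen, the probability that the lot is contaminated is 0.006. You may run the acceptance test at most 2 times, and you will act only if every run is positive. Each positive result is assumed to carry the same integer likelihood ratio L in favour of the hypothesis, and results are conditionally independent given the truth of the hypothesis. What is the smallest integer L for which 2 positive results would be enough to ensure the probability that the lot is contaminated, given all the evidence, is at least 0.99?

129

Prior odds = 0.006/0.994 = 3/497.
Target odds = 0.99/0.01 = 99.
Need L² ≥ 99 ÷ (3/497) = 16401.
128² = 16384 < 16401 ≤ 16641 = 129², so L = 129.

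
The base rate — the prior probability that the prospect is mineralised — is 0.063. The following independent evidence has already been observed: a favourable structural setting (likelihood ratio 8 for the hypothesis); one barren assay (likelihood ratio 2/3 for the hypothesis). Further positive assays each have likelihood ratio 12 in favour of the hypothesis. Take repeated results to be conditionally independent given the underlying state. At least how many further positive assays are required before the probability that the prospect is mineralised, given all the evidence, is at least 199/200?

3

Prior odds = 0.063/0.937 = 63/937.
Combined Bayes factor of the evidence already in hand = 8 × (2/3) = 16/3.
Odds after that evidence = (63/937) × 16/3 = 336/937.
Target odds = 0.995/0.005 = 199.
Need 12ⁿ ≥ 199 ÷ (336/937) = 186463/336.
12² = 144 falls short of 186463/336 but 12³ = 1728 reaches it, so n = 3.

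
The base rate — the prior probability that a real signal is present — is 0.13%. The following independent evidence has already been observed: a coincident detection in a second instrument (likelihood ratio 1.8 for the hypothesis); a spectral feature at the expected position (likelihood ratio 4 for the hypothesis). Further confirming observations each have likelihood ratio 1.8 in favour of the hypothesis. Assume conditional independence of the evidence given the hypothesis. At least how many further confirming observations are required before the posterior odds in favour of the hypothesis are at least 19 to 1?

13

Prior odds = 0.0013/0.9987 = 13/9987.
Combined Bayes factor of the evidence already in hand = 1.8 × 4 = 7.2.
Odds after that evidence = (13/9987) × 7.2 = 156/16645.
Target odds = 19.
Need 1.8ⁿ ≥ 19 ÷ (156/16645) = 316255/156.
1.8¹² ≈1156.83 falls short of 316255/156 but 1.8¹³ ≈2082.3 reaches it, so n = 13.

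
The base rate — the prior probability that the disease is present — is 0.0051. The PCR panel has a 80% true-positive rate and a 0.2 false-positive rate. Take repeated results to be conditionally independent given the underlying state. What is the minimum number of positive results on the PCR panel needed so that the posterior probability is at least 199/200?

Prior odds = 0.0051/0.9949 = 51/9949.
Likelihood ratio of a positive result = 0.8/0.2 = 4.
Target odds: 0.995 ÷ 0.005 = 199.
Require 4ⁿ ≥ 199 ÷ (51/9949) = 1979851/51.
4⁷ = 16384 falls short of 1979851/51 but 4⁸ = 65536 reaches it, so n = 8.

8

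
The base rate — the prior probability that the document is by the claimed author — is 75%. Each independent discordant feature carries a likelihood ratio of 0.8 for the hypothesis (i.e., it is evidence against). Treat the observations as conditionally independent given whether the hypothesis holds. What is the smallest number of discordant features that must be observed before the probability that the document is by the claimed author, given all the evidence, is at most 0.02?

23

Prior odds = 0.75/0.25 = 3.
Likelihood ratio per discordant feature = 0.8.
Target odds: 0.02 ÷ 0.98 = 1/49.
Require 0.8ⁿ ≤ 1/49 ÷ 3 = 1/147.
0.8²² ≈0.0073787 is still above 1/147 but 0.8²³ ≈0.00590296 is at or below it, so n = 23.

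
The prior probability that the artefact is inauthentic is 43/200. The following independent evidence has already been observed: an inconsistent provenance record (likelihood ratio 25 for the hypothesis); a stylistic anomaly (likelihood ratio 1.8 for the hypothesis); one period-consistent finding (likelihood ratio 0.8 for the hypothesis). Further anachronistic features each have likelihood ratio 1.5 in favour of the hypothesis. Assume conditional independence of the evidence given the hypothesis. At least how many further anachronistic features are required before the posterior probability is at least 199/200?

Prior odds = 0.215/0.785 = 43/157.
Combined Bayes factor of the evidence already in hand = 25 × 1.8 × 0.8 = 36.
Odds after that evidence = (43/157) × 36 = 1548/157.
Target odds = 0.995/0.005 = 199.
Need 1.5ⁿ ≥ 199 ÷ (1548/157) = 31243/1548.
1.5⁷ = 17.0859375 falls short of 31243/1548 but 1.5⁸ = 25.62890625 reaches it, so n = 8.

8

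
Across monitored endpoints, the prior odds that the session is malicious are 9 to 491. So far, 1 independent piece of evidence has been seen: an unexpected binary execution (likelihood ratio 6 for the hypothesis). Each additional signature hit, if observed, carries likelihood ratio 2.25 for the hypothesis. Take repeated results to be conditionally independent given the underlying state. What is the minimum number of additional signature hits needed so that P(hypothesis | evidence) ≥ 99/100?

Prior odds = 9/491.
Bayes factor of the evidence already in hand = 6.
Odds after that evidence = (9/491) × 6 = 54/491.
Target odds = 0.99/0.01 = 99.
Need 2.25ⁿ ≥ 99 ÷ (54/491) = 5401/6.
2.25⁸ = 43046721/65536 falls short of 5401/6 but 2.25⁹ = 387420489/262144 reaches it, so n = 9.

9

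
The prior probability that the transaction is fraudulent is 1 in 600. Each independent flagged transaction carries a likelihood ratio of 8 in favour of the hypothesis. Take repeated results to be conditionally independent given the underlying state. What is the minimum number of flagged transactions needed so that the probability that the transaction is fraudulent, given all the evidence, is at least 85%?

Prior odds: (1/600) ÷ (599/600) = 1/599.
Likelihood ratio per flagged transaction = 8.
Target odds: 0.85 ÷ 0.15 = 17/3.
Require 8ⁿ ≥ 17/3 ÷ (1/599) = 10183/3.
8³ = 512 falls short of 10183/3 but 8⁴ = 4096 reaches it, so n = 4.

4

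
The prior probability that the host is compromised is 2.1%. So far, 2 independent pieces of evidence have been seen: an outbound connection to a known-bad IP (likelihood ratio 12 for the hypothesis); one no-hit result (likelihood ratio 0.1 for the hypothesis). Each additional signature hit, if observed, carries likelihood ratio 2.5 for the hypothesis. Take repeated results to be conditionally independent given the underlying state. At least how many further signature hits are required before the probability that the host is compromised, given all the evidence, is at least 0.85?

6

Prior odds = 0.021/0.979 = 21/979.
Combined Bayes factor of the evidence already in hand = 12 × 0.1 = 1.2.
Odds after that evidence = (21/979) × 1.2 = 126/4895.
Target odds = 0.85/0.15 = 17/3.
Need 2.5ⁿ ≥ 17/3 ÷ (126/4895) = 83215/378.
2.5⁵ = 97.65625 falls short of 83215/378 but 2.5⁶ = 244.140625 reaches it, so n = 6.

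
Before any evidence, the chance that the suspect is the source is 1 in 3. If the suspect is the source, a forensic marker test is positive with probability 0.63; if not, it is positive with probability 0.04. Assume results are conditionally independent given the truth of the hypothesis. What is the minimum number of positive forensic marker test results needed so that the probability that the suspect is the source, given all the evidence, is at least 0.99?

2

Prior odds = (1/3)/(2/3) = 0.5.
Likelihood ratio of a positive = 0.63/0.04 = 15.75.
Target odds: 0.99 ÷ 0.01 = 99.
Need 0.5 × 15.75ⁿ ≥ 99, i.e. 15.75ⁿ ≥ 198.
15.75¹ = 15.75 falls short of 198 but 15.75² = 248.0625 reaches it, so n = 2.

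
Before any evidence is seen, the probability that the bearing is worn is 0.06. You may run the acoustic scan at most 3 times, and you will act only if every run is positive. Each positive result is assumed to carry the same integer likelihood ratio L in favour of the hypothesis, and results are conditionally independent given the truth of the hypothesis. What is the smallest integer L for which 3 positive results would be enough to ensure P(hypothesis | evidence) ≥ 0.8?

4

Prior odds = 0.06/0.94 = 3/47.
Target odds = 0.8/0.2 = 4.
Need L³ ≥ 4 ÷ (3/47) = 188/3.
3³ = 27 < 188/3 ≤ 64 = 4³, so L = 4.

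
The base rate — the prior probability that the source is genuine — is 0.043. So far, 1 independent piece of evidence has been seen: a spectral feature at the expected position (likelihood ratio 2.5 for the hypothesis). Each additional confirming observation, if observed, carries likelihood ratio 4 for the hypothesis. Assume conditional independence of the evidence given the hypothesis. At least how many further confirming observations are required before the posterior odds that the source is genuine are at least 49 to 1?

5

Prior odds = 0.043/0.957 = 43/957.
Bayes factor of the evidence already in hand = 2.5.
Odds after that evidence = (43/957) × 2.5 = 215/1914.
Target odds = 49.
Need 4ⁿ ≥ 49 ÷ (215/1914) = 93786/215.
4⁴ = 256 falls short of 93786/215 but 4⁵ = 1024 reaches it, so n = 5.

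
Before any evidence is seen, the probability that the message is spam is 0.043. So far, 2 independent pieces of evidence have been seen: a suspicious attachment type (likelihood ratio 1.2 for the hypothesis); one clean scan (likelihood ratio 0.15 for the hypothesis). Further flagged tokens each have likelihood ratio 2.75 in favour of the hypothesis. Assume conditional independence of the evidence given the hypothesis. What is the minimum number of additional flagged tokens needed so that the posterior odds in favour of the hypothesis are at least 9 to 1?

7

Prior odds = 0.043/0.957 = 43/957.
Combined Bayes factor of the evidence already in hand = 1.2 × 0.15 = 0.18.
Odds after that evidence = (43/957) × 0.18 = 129/15950.
Target odds = 9.
Need 2.75ⁿ ≥ 9 ÷ (129/15950) = 47850/43.
2.75⁶ = 1771561/4096 falls short of 47850/43 but 2.75⁷ = 19487171/16384 reaches it, so n = 7.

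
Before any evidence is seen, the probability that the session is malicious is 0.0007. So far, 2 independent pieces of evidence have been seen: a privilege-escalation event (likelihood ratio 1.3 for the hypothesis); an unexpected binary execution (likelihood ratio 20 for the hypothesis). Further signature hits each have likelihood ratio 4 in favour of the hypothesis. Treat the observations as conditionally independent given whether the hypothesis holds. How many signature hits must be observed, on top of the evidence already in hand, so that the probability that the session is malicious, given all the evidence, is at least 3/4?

4

Prior odds = 0.0007/0.9993 = 7/9993.
Combined Bayes factor of the evidence already in hand = 1.3 × 20 = 26.
Odds after that evidence = (7/9993) × 26 = 182/9993.
Target odds = 0.75/0.25 = 3.
Need 4ⁿ ≥ 3 ÷ (182/9993) = 29979/182.
4³ = 64 falls short of 29979/182 but 4⁴ = 256 reaches it, so n = 4.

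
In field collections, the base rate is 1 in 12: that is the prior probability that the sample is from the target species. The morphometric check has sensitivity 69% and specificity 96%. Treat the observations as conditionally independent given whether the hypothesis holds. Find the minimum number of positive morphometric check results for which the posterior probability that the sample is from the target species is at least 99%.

Prior odds: (1/12) ÷ (11/12) = 1/11.
False-positive rate = 1 − 0.96 = 0.04; likelihood ratio of a positive = 0.69/0.04 = 17.25.
Target odds: 0.99 ÷ 0.01 = 99.
Require 17.25ⁿ ≥ 99 ÷ (1/11) = 1089.
17.25² = 297.5625 falls short of 1089 but 17.25³ = 5132.953125 reaches it, so n = 3.

3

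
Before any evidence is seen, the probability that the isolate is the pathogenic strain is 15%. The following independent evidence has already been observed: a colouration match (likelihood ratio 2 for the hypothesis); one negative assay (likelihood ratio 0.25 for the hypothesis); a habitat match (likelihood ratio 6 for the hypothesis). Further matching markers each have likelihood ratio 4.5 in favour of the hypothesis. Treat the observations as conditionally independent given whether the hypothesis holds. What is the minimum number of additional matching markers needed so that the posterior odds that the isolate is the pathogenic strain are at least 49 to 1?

4

Prior odds = 0.15/0.85 = 3/17.
Combined Bayes factor of the evidence already in hand = 2 × 0.25 × 6 = 3.
Odds after that evidence = (3/17) × 3 = 9/17.
Target odds = 49.
Need 4.5ⁿ ≥ 49 ÷ (9/17) = 833/9.
4.5³ = 91.125 falls short of 833/9 but 4.5⁴ = 410.0625 reaches it, so n = 4.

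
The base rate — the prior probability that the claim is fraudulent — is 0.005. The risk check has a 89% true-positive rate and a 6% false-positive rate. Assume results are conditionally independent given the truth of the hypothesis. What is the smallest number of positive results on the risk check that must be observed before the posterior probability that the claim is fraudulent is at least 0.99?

Prior odds = 0.005/0.995 = 1/199.
Likelihood ratio of a positive result = 0.89/0.06 = 89/6.
Target odds: 0.99 ÷ 0.01 = 99.
Require (89/6)ⁿ ≥ 99 ÷ (1/199) = 19701.
(89/6)³ = 704969/216 falls short of 19701 but (89/6)⁴ = 62742241/1296 reaches it, so n = 4.

4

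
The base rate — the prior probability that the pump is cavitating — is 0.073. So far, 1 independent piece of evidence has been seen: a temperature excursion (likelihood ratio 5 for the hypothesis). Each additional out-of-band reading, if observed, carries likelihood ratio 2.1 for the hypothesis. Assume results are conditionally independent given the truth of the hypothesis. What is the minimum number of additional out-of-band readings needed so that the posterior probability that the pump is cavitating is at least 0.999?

Prior odds = 0.073/0.927 = 73/927.
Bayes factor of the evidence already in hand = 5.
Odds after that evidence = (73/927) × 5 = 365/927.
Target odds = 0.999/0.001 = 999.
Need 2.1ⁿ ≥ 999 ÷ (365/927) = 926073/365.
2.1¹⁰ ≈1667.99 falls short of 926073/365 but 2.1¹¹ ≈3502.78 reaches it, so n = 11.

11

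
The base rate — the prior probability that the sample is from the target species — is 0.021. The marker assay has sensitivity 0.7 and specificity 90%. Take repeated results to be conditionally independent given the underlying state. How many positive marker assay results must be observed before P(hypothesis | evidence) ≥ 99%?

Prior odds: 0.021 ÷ 0.979 = 21/979.
False-positive rate = 1 − 0.9 = 0.1; likelihood ratio of a positive = 0.7/0.1 = 7.
Target odds: 0.99 ÷ 0.01 = 99.
Need (21/979) × 7ⁿ ≥ 99, i.e. 7ⁿ ≥ 32307/7.
7⁴ = 2401 falls short of 32307/7 but 7⁵ = 16807 reaches it, so n = 5.

5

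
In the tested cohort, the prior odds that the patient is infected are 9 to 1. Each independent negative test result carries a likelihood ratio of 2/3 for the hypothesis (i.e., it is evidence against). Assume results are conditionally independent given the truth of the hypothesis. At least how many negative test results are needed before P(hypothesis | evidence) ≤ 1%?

17

Prior odds = 9.
Likelihood ratio per negative test result = 2/3.
Target posterior odds = 0.01/0.99 = 1/99.
Need 9 × (2/3)ⁿ ≤ 1/99, i.e. (2/3)ⁿ ≤ 1/891.
(2/3)¹⁶ = 65536/43046721 is still above 1/891 but (2/3)¹⁷ = 131072/129140163 is at or below it, so n = 17.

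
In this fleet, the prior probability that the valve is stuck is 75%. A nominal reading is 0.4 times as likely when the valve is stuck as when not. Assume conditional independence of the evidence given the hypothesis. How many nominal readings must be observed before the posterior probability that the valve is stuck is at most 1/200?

Prior odds: 0.75 ÷ 0.25 = 3.
Likelihood ratio per nominal reading = 0.4.
Target odds: 0.005 ÷ 0.995 = 1/199.
Need 3 × 0.4ⁿ ≤ 1/199, i.e. 0.4ⁿ ≤ 1/597.
0.4⁶ = 64/15625 is still above 1/597 but 0.4⁷ = 128/78125 is at or below it, so n = 7.

7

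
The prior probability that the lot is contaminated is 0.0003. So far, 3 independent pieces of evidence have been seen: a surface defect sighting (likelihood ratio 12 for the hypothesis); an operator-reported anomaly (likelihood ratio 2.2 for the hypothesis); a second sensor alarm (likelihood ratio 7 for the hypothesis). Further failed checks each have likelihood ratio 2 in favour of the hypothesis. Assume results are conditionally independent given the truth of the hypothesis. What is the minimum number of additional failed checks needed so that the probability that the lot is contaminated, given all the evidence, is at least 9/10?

8

Prior odds = 0.0003/0.9997 = 3/9997.
Combined Bayes factor of the evidence already in hand = 12 × 2.2 × 7 = 184.8.
Odds after that evidence = (3/9997) × 184.8 = 2772/49985.
Target odds = 0.9/0.1 = 9.
Need 2ⁿ ≥ 9 ÷ (2772/49985) = 49985/308.
2⁷ = 128 falls short of 49985/308 but 2⁸ = 256 reaches it, so n = 8.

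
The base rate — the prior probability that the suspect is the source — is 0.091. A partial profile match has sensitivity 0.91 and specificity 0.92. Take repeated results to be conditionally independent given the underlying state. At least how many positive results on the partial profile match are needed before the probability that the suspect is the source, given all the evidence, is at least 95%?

3

Prior odds = 0.091/0.909 = 91/909.
False-positive rate = 1 − 0.92 = 0.08; likelihood ratio of a positive = 0.91/0.08 = 11.375.
Target posterior odds = 0.95/0.05 = 19.
Need (91/909) × 11.375ⁿ ≥ 19, i.e. 11.375ⁿ ≥ 17271/91.
11.375² = 129.390625 falls short of 17271/91 but 11.375³ = 753571/512 reaches it, so n = 3.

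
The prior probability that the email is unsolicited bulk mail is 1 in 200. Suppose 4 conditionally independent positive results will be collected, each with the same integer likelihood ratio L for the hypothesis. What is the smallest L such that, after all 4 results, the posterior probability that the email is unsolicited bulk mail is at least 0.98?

10

Prior odds = 0.005/0.995 = 1/199.
Target odds = 0.98/0.02 = 49.
Need L⁴ ≥ 49 ÷ (1/199) = 9751.
9⁴ = 6561 < 9751 ≤ 10000 = 10⁴, so L = 10.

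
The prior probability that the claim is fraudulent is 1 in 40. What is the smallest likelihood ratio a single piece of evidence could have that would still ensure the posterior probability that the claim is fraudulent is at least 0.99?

3861

Prior odds = 0.025/0.975 = 1/39.
Target odds = 0.99/0.01 = 99.
Required Bayes factor = 99 ÷ (1/39) = 3861.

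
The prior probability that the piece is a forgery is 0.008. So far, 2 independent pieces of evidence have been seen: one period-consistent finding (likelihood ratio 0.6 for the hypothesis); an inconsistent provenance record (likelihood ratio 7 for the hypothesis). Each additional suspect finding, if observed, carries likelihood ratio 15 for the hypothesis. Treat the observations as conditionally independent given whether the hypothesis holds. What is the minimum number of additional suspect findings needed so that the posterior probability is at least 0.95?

Prior odds = 0.008/0.992 = 1/124.
Combined Bayes factor of the evidence already in hand = 0.6 × 7 = 4.2.
Odds after that evidence = (1/124) × 4.2 = 21/620.
Target odds = 0.95/0.05 = 19.
Need 15ⁿ ≥ 19 ÷ (21/620) = 11780/21.
15² = 225 falls short of 11780/21 but 15³ = 3375 reaches it, so n = 3.

3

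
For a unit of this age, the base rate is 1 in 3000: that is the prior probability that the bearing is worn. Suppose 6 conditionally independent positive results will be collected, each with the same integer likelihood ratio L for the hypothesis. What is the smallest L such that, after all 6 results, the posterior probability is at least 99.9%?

13

Prior odds = (1/3000)/(2999/3000) = 1/2999.
Target odds = 0.999/0.001 = 999.
Need L⁶ ≥ 999 ÷ (1/2999) = 2996001.
12⁶ = 2985984 < 2996001 ≤ 4826809 = 13⁶, so L = 13.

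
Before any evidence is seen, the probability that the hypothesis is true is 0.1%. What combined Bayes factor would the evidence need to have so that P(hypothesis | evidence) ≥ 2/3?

1998

Prior odds = 0.001/0.999 = 1/999.
Target odds = (2/3)/(1/3) = 2.
Required Bayes factor = 2 ÷ (1/999) = 1998.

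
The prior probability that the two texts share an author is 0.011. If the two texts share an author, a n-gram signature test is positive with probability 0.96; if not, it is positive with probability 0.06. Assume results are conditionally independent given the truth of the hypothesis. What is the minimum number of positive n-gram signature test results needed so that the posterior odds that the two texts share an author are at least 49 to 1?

Prior odds = 0.011/0.989 = 11/989.
Likelihood ratio of a positive = 0.96/0.06 = 16.
Target odds = 49.
Need (11/989) × 16ⁿ ≥ 49, i.e. 16ⁿ ≥ 48461/11.
16³ = 4096 falls short of 48461/11 but 16⁴ = 65536 reaches it, so n = 4.

4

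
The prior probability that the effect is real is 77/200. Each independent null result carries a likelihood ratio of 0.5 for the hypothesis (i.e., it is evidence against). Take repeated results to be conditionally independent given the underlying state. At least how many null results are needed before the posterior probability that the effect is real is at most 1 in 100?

6

Prior odds: 0.385 ÷ 0.615 = 77/123.
Likelihood ratio per null result = 0.5.
Target posterior odds = 0.01/0.99 = 1/99.
Need (77/123) × 0.5ⁿ ≤ 1/99, i.e. 0.5ⁿ ≤ 41/2541.
0.5⁵ = 0.03125 is still above 41/2541 but 0.5⁶ = 0.015625 is at or below it, so n = 6.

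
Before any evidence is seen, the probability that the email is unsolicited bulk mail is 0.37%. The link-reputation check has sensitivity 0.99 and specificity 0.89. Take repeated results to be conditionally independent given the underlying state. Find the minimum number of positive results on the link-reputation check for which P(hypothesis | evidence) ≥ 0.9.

Prior odds: 0.0037 ÷ 0.9963 = 37/9963.
False-positive rate = 1 − 0.89 = 0.11; likelihood ratio of a positive = 0.99/0.11 = 9.
Target posterior odds = 0.9/0.1 = 9.
Require 9ⁿ ≥ 9 ÷ (37/9963) = 89667/37.
9³ = 729 falls short of 89667/37 but 9⁴ = 6561 reaches it, so n = 4.

4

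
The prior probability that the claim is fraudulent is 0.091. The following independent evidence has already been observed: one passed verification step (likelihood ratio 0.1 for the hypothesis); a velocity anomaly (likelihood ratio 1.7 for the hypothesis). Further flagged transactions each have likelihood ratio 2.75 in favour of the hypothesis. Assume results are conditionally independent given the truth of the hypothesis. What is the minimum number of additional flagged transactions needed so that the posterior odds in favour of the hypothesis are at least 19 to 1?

Prior odds = 0.091/0.909 = 91/909.
Combined Bayes factor of the evidence already in hand = 0.1 × 1.7 = 0.17.
Odds after that evidence = (91/909) × 0.17 = 1547/90900.
Target odds = 19.
Need 2.75ⁿ ≥ 19 ÷ (1547/90900) = 1727100/1547.
2.75⁶ = 1771561/4096 falls short of 1727100/1547 but 2.75⁷ = 19487171/16384 reaches it, so n = 7.

7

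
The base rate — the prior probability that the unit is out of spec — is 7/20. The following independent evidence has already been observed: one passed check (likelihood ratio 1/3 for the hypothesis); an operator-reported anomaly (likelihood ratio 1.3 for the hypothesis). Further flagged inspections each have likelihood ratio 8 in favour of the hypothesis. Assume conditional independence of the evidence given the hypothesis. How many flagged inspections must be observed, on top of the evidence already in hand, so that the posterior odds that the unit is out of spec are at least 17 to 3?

2

Prior odds = 0.35/0.65 = 7/13.
Combined Bayes factor of the evidence already in hand = (1/3) × 1.3 = 13/30.
Odds after that evidence = (7/13) × 13/30 = 7/30.
Target odds = 17/3.
Need 8ⁿ ≥ 17/3 ÷ (7/30) = 170/7.
8¹ = 8 falls short of 170/7 but 8² = 64 reaches it, so n = 2.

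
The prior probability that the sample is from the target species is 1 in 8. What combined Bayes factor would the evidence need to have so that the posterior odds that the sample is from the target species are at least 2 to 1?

14

Prior odds = 0.125/0.875 = 1/7.
Target odds = 2.
Required Bayes factor = 2 ÷ (1/7) = 14.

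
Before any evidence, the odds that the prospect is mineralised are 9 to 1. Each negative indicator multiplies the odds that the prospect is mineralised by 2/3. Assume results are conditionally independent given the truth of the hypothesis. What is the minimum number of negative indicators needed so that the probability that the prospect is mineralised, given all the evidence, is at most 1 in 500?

Prior odds = 9.
Likelihood ratio per negative indicator = 2/3.
Target posterior odds = 0.002/0.998 = 1/499.
Need 9 × (2/3)ⁿ ≤ 1/499, i.e. (2/3)ⁿ ≤ 1/4491.
(2/3)²⁰ ≈0.000300729 is still above 1/4491 but (2/3)²¹ ≈0.000200486 is at or below it, so n = 21.

21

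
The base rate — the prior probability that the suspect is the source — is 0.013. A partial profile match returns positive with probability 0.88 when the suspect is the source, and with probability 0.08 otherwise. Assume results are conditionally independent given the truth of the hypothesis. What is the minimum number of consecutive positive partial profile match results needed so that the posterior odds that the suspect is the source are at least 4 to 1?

3

Prior odds: 0.013 ÷ 0.987 = 13/987.
Likelihood ratio of a positive result = 0.88/0.08 = 11.
Target odds = 4.
Require 11ⁿ ≥ 4 ÷ (13/987) = 3948/13.
11² = 121 falls short of 3948/13 but 11³ = 1331 reaches it, so n = 3.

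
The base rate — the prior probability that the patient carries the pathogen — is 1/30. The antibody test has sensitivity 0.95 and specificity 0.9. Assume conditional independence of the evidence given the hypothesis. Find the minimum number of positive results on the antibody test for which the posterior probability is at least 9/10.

Prior odds: (1/30) ÷ (29/30) = 1/29.
False-positive rate = 1 − 0.9 = 0.1; likelihood ratio of a positive = 0.95/0.1 = 9.5.
Target odds: 0.9 ÷ 0.1 = 9.
Require 9.5ⁿ ≥ 9 ÷ (1/29) = 261.
9.5² = 90.25 falls short of 261 but 9.5³ = 857.375 reaches it, so n = 3.

3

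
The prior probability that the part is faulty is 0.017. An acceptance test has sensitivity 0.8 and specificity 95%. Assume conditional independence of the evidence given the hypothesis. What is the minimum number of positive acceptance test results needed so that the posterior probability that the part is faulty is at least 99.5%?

Prior odds: 0.017 ÷ 0.983 = 17/983.
False-positive rate = 1 − 0.95 = 0.05; likelihood ratio of a positive = 0.8/0.05 = 16.
Target odds: 0.995 ÷ 0.005 = 199.
Need (17/983) × 16ⁿ ≥ 199, i.e. 16ⁿ ≥ 195617/17.
16³ = 4096 falls short of 195617/17 but 16⁴ = 65536 reaches it, so n = 4.

4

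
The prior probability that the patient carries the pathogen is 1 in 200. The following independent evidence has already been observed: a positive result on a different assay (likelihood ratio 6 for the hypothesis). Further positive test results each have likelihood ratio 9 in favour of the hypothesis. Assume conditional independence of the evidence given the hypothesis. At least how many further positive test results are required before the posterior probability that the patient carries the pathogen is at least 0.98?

4

Prior odds = 0.005/0.995 = 1/199.
Bayes factor of the evidence already in hand = 6.
Odds after that evidence = (1/199) × 6 = 6/199.
Target odds = 0.98/0.02 = 49.
Need 9ⁿ ≥ 49 ÷ (6/199) = 9751/6.
9³ = 729 falls short of 9751/6 but 9⁴ = 6561 reaches it, so n = 4.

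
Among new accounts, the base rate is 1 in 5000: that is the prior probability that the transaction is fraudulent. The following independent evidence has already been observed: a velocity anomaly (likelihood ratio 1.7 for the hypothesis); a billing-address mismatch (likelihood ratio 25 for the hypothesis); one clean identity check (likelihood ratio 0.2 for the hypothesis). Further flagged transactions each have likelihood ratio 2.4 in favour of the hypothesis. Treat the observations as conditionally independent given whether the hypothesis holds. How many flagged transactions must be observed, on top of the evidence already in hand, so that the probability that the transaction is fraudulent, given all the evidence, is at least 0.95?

11

Prior odds = 0.0002/0.9998 = 1/4999.
Combined Bayes factor of the evidence already in hand = 1.7 × 25 × 0.2 = 8.5.
Odds after that evidence = (1/4999) × 8.5 = 17/9998.
Target odds = 0.95/0.05 = 19.
Need 2.4ⁿ ≥ 19 ÷ (17/9998) = 189962/17.
2.4¹⁰ ≈6340.34 falls short of 189962/17 but 2.4¹¹ ≈15216.8 reaches it, so n = 11.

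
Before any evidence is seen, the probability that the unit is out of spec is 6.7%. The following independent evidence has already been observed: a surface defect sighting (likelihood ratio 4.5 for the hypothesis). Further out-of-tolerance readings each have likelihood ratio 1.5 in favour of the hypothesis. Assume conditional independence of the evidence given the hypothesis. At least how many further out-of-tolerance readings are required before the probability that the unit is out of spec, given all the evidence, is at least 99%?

15

Prior odds = 0.067/0.933 = 67/933.
Bayes factor of the evidence already in hand = 4.5.
Odds after that evidence = (67/933) × 4.5 = 201/622.
Target odds = 0.99/0.01 = 99.
Need 1.5ⁿ ≥ 99 ÷ (201/622) = 20526/67.
1.5¹⁴ = 4782969/16384 falls short of 20526/67 but 1.5¹⁵ = 14348907/32768 reaches it, so n = 15.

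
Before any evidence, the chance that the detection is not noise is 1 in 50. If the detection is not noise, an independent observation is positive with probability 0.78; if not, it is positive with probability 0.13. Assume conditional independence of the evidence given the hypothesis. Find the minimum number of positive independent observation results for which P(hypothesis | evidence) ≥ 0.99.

Prior odds: 0.02 ÷ 0.98 = 1/49.
Likelihood ratio of a positive = 0.78/0.13 = 6.
Target odds: 0.99 ÷ 0.01 = 99.
Need (1/49) × 6ⁿ ≥ 99, i.e. 6ⁿ ≥ 4851.
6⁴ = 1296 falls short of 4851 but 6⁵ = 7776 reaches it, so n = 5.

5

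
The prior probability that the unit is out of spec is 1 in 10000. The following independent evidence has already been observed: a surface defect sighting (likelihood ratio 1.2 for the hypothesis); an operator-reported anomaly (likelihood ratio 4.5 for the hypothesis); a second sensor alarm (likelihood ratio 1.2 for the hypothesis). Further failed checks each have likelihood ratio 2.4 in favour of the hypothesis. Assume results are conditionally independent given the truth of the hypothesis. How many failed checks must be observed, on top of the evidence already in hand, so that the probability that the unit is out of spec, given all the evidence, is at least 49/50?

13

Prior odds = 0.0001/0.9999 = 1/9999.
Combined Bayes factor of the evidence already in hand = 1.2 × 4.5 × 1.2 = 6.48.
Odds after that evidence = (1/9999) × 6.48 = 18/27775.
Target odds = 0.98/0.02 = 49.
Need 2.4ⁿ ≥ 49 ÷ (18/27775) = 1360975/18.
2.4¹² ≈36520.3 falls short of 1360975/18 but 2.4¹³ ≈87648.8 reaches it, so n = 13.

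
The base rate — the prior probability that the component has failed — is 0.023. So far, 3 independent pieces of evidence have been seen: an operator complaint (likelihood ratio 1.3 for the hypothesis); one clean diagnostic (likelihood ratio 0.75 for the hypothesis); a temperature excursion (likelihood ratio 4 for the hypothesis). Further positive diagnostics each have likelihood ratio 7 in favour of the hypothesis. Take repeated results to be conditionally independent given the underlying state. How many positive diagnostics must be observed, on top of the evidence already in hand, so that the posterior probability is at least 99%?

Prior odds = 0.023/0.977 = 23/977.
Combined Bayes factor of the evidence already in hand = 1.3 × 0.75 × 4 = 3.9.
Odds after that evidence = (23/977) × 3.9 = 897/9770.
Target odds = 0.99/0.01 = 99.
Need 7ⁿ ≥ 99 ÷ (897/9770) = 322410/299.
7³ = 343 falls short of 322410/299 but 7⁴ = 2401 reaches it, so n = 4.

4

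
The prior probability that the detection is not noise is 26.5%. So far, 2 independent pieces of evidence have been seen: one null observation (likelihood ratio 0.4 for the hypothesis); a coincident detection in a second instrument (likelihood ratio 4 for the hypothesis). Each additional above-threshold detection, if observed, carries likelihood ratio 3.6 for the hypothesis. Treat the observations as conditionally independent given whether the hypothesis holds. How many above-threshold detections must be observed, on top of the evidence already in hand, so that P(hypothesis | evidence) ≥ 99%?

5

Prior odds = 0.265/0.735 = 53/147.
Combined Bayes factor of the evidence already in hand = 0.4 × 4 = 1.6.
Odds after that evidence = (53/147) × 1.6 = 424/735.
Target odds = 0.99/0.01 = 99.
Need 3.6ⁿ ≥ 99 ÷ (424/735) = 72765/424.
3.6⁴ = 167.9616 falls short of 72765/424 but 3.6⁵ = 604.66176 reaches it, so n = 5.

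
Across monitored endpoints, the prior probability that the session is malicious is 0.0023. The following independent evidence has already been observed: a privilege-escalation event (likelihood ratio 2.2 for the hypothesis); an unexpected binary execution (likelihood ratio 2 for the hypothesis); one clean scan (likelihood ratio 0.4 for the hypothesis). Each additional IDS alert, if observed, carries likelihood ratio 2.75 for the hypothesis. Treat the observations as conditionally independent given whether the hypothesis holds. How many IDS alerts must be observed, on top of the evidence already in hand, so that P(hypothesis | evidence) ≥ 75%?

7

Prior odds = 0.0023/0.9977 = 23/9977.
Combined Bayes factor of the evidence already in hand = 2.2 × 2 × 0.4 = 1.76.
Odds after that evidence = (23/9977) × 1.76 = 92/22675.
Target odds = 0.75/0.25 = 3.
Need 2.75ⁿ ≥ 3 ÷ (92/22675) = 68025/92.
2.75⁶ = 1771561/4096 falls short of 68025/92 but 2.75⁷ = 19487171/16384 reaches it, so n = 7.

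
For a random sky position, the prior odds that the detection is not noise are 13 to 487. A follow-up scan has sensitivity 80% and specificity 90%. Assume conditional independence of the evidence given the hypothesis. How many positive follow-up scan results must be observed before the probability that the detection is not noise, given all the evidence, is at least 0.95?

Prior odds = 13/487.
False-positive rate = 1 − 0.9 = 0.1; likelihood ratio of a positive = 0.8/0.1 = 8.
Target posterior odds = 0.95/0.05 = 19.
Need (13/487) × 8ⁿ ≥ 19, i.e. 8ⁿ ≥ 9253/13.
8³ = 512 falls short of 9253/13 but 8⁴ = 4096 reaches it, so n = 4.

4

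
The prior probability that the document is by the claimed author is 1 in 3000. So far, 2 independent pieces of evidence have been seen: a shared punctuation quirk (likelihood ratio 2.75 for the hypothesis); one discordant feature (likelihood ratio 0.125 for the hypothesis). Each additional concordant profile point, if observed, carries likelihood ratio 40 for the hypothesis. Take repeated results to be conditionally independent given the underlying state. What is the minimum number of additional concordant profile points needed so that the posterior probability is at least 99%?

4

Prior odds = (1/3000)/(2999/3000) = 1/2999.
Combined Bayes factor of the evidence already in hand = 2.75 × 0.125 = 0.34375.
Odds after that evidence = (1/2999) × 0.34375 = 11/95968.
Target odds = 0.99/0.01 = 99.
Need 40ⁿ ≥ 99 ÷ (11/95968) = 863712.
40³ = 64000 falls short of 863712 but 40⁴ = 2560000 reaches it, so n = 4.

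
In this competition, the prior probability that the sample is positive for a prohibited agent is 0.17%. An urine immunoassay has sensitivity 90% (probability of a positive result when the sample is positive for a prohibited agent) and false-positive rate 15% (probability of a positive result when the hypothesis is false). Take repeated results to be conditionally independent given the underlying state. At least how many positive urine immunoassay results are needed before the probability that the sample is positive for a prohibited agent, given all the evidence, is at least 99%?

Prior odds = 0.0017/0.9983 = 17/9983.
Likelihood ratio of a positive result = 0.9/0.15 = 6.
Target posterior odds = 0.99/0.01 = 99.
Need (17/9983) × 6ⁿ ≥ 99, i.e. 6ⁿ ≥ 988317/17.
6⁶ = 46656 falls short of 988317/17 but 6⁷ = 279936 reaches it, so n = 7.

7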